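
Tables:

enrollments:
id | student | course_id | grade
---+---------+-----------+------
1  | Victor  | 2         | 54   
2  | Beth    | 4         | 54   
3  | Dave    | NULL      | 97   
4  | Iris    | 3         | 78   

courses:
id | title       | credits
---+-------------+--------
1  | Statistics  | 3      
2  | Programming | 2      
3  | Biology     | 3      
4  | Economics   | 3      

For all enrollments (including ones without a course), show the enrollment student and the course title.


LEFT JOIN keeps every row from enrollments (the left table); where course_id has no match in courses, the course columns become NULL. Walk through each enrollment:
  - enrollment 1 (Victor): course_id=2 -> matches Programming
  - enrollment 2 (Beth): course_id=4 -> matches Economics
  - enrollment 3 (Dave): course_id=NULL, no match -> kept with NULL
  - enrollment 4 (Iris): course_id=3 -> matches Biology
All 4 rows appear; 1 has NULL course.

SQL:
SELECT a.student, b.title AS course
FROM enrollments a
LEFT JOIN courses b ON a.course_id = b.id

Result:
student | course     
--------+------------
Victor  | Programming
Beth    | Economics  
Dave    | NULL       
Iris    | Biology    


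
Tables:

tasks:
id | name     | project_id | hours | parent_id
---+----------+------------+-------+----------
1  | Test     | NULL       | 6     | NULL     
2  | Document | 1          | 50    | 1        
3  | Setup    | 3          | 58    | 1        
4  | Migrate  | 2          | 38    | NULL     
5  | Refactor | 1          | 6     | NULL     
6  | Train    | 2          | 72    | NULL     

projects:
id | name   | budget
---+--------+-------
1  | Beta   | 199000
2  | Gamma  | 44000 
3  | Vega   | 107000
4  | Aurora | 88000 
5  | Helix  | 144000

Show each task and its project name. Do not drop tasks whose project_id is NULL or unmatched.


LEFT JOIN keeps every row from tasks (the left table); where project_id has no match in projects, the project columns become NULL. Walk through each task:
  - task 1 (Test): project_id=NULL, no match -> kept with NULL
  - task 2 (Document): project_id=1 -> matches Beta
  - task 3 (Setup): project_id=3 -> matches Vega
  - task 4 (Migrate): project_id=2 -> matches Gamma
  - task 5 (Refactor): project_id=1 -> matches Beta
  - task 6 (Train): project_id=2 -> matches Gamma
All 6 rows appear; 1 has NULL project.

SQL:
SELECT a.name, b.name AS project
FROM tasks a
LEFT JOIN projects b ON a.project_id = b.id

Result:
name     | project
---------+--------
Test     | NULL   
Document | Beta   
Setup    | Vega   
Migrate  | Gamma  
Refactor | Beta   
Train    | Gamma  


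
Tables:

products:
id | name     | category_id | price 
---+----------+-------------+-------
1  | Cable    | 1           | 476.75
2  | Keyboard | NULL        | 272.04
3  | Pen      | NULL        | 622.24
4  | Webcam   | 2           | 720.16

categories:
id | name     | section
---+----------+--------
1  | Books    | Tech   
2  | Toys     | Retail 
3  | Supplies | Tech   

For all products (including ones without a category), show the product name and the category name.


LEFT JOIN keeps every row from products (the left table); where category_id has no match in categories, the category columns become NULL. Walk through each product:
  - product 1 (Cable): category_id=1 -> matches Books
  - product 2 (Keyboard): category_id=NULL, no match -> kept with NULL
  - product 3 (Pen): category_id=NULL, no match -> kept with NULL
  - product 4 (Webcam): category_id=2 -> matches Toys
All 4 rows appear; 2 have NULL category.

SQL:
SELECT a.name, b.name AS category
FROM products a
LEFT JOIN categories b ON a.category_id = b.id

Result:
name     | category
---------+---------
Cable    | Books   
Keyboard | NULL    
Pen      | NULL    
Webcam   | Toys    


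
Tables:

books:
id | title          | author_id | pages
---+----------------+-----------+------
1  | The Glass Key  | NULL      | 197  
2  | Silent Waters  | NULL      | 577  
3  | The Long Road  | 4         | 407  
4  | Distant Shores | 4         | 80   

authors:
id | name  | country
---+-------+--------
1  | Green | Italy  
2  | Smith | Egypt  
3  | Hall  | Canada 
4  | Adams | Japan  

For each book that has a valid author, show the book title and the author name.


INNER JOIN keeps only books rows whose author_id matches an id in authors. Walk through each book:
  - book 1 (The Glass Key): author_id=NULL, no match -> dropped
  - book 2 (Silent Waters): author_id=NULL, no match -> dropped
  - book 3 (The Long Road): author_id=4 -> matches Adams
  - book 4 (Distant Shores): author_id=4 -> matches Adams
So 2 of 4 rows are dropped.

SQL:
SELECT a.title, b.name AS author
FROM books a
INNER JOIN authors b ON a.author_id = b.id

Result:
title          | author
---------------+-------
The Long Road  | Adams 
Distant Shores | Adams 


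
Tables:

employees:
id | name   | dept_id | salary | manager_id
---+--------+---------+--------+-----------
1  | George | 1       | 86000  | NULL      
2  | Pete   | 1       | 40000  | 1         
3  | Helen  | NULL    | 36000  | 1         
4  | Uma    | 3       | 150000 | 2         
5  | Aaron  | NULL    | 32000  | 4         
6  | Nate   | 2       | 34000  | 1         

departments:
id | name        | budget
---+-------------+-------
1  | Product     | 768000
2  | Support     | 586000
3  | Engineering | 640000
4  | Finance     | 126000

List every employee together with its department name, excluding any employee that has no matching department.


INNER JOIN keeps only employees rows whose dept_id matches an id in departments. Walk through each employee:
  - employee 1 (George): dept_id=1 -> matches Product
  - employee 2 (Pete): dept_id=1 -> matches Product
  - employee 3 (Helen): dept_id=NULL, no match -> dropped
  - employee 4 (Uma): dept_id=3 -> matches Engineering
  - employee 5 (Aaron): dept_id=NULL, no match -> dropped
  - employee 6 (Nate): dept_id=2 -> matches Support
So 2 of 6 rows are dropped.

SQL:
SELECT a.name, b.name AS department
FROM employees a
INNER JOIN departments b ON a.dept_id = b.id

Result:
name   | department 
-------+------------
George | Product    
Pete   | Product    
Uma    | Engineering
Nate   | Support    


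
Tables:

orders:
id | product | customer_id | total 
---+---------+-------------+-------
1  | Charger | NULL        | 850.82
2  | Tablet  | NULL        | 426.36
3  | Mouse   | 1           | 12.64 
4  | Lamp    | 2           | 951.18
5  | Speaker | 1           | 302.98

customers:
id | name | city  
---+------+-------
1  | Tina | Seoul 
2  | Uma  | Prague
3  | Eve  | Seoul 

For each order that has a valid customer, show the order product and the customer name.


INNER JOIN keeps only orders rows whose customer_id matches an id in customers. Walk through each order:
  - order 1 (Charger): customer_id=NULL, no match -> dropped
  - order 2 (Tablet): customer_id=NULL, no match -> dropped
  - order 3 (Mouse): customer_id=1 -> matches Tina
  - order 4 (Lamp): customer_id=2 -> matches Uma
  - order 5 (Speaker): customer_id=1 -> matches Tina
So 2 of 5 rows are dropped.

SQL:
SELECT a.product, b.name AS customer
FROM orders a
INNER JOIN customers b ON a.customer_id = b.id

Result:
product | customer
--------+---------
Mouse   | Tina    
Lamp    | Uma     
Speaker | Tina    


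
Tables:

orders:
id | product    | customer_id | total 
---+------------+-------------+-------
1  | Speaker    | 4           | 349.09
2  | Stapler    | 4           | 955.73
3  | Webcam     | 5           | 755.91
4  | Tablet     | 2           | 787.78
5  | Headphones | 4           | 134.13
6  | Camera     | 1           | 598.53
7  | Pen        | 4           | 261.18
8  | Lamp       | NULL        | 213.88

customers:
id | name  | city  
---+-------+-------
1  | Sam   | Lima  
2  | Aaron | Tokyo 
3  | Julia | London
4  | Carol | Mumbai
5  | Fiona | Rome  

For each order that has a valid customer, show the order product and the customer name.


INNER JOIN keeps only orders rows whose customer_id matches an id in customers. Walk through each order:
  - order 1 (Speaker): customer_id=4 -> matches Carol
  - order 2 (Stapler): customer_id=4 -> matches Carol
  - order 3 (Webcam): customer_id=5 -> matches Fiona
  - order 4 (Tablet): customer_id=2 -> matches Aaron
  - order 5 (Headphones): customer_id=4 -> matches Carol
  - order 6 (Camera): customer_id=1 -> matches Sam
  - order 7 (Pen): customer_id=4 -> matches Carol
  - order 8 (Lamp): customer_id=NULL, no match -> dropped
So 1 of 8 rows is dropped.

SQL:
SELECT a.product, b.name AS customer
FROM orders a
INNER JOIN customers b ON a.customer_id = b.id

Result:
product    | customer
-----------+---------
Speaker    | Carol   
Stapler    | Carol   
Webcam     | Fiona   
Tablet     | Aaron   
Headphones | Carol   
Camera     | Sam     
Pen        | Carol   


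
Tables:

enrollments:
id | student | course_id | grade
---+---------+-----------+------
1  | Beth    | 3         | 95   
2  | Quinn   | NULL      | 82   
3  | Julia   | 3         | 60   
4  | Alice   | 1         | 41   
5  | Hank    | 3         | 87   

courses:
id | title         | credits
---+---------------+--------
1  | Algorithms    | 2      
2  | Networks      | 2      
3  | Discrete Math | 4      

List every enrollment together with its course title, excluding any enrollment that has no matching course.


INNER JOIN keeps only enrollments rows whose course_id matches an id in courses. Walk through each enrollment:
  - enrollment 1 (Beth): course_id=3 -> matches Discrete Math
  - enrollment 2 (Quinn): course_id=NULL, no match -> dropped
  - enrollment 3 (Julia): course_id=3 -> matches Discrete Math
  - enrollment 4 (Alice): course_id=1 -> matches Algorithms
  - enrollment 5 (Hank): course_id=3 -> matches Discrete Math
So 1 of 5 rows is dropped.

SQL:
SELECT a.student, b.title AS course
FROM enrollments a
INNER JOIN courses b ON a.course_id = b.id

Result:
student | course       
--------+--------------
Beth    | Discrete Math
Julia   | Discrete Math
Alice   | Algorithms   
Hank    | Discrete Math


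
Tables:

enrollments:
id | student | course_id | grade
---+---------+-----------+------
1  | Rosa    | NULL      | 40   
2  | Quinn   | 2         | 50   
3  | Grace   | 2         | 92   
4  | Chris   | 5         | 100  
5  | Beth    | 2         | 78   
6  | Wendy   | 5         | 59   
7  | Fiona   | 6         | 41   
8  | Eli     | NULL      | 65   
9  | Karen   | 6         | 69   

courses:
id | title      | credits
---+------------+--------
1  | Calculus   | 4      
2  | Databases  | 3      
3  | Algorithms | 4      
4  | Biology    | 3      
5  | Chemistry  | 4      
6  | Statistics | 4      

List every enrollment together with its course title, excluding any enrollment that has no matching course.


INNER JOIN keeps only enrollments rows whose course_id matches an id in courses. Walk through each enrollment:
  - enrollment 1 (Rosa): course_id=NULL, no match -> dropped
  - enrollment 2 (Quinn): course_id=2 -> matches Databases
  - enrollment 3 (Grace): course_id=2 -> matches Databases
  - enrollment 4 (Chris): course_id=5 -> matches Chemistry
  - enrollment 5 (Beth): course_id=2 -> matches Databases
  - enrollment 6 (Wendy): course_id=5 -> matches Chemistry
  - enrollment 7 (Fiona): course_id=6 -> matches Statistics
  - enrollment 8 (Eli): course_id=NULL, no match -> dropped
  - enrollment 9 (Karen): course_id=6 -> matches Statistics
So 2 of 9 rows are dropped.

SQL:
SELECT a.student, b.title AS course
FROM enrollments a
INNER JOIN courses b ON a.course_id = b.id

Result:
student | course    
--------+-----------
Quinn   | Databases 
Grace   | Databases 
Chris   | Chemistry 
Beth    | Databases 
Wendy   | Chemistry 
Fiona   | Statistics
Karen   | Statistics


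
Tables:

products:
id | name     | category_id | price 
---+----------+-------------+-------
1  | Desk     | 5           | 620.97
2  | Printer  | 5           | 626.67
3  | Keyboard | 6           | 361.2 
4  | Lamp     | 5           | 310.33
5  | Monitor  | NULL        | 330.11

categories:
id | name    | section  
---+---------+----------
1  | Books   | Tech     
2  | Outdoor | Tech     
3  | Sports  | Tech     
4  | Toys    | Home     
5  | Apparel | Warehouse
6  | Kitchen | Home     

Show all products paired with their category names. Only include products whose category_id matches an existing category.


INNER JOIN keeps only products rows whose category_id matches an id in categories. Walk through each product:
  - product 1 (Desk): category_id=5 -> matches Apparel
  - product 2 (Printer): category_id=5 -> matches Apparel
  - product 3 (Keyboard): category_id=6 -> matches Kitchen
  - product 4 (Lamp): category_id=5 -> matches Apparel
  - product 5 (Monitor): category_id=NULL, no match -> dropped
So 1 of 5 rows is dropped.

SQL:
SELECT a.name, b.name AS category
FROM products a
INNER JOIN categories b ON a.category_id = b.id

Result:
name     | category
---------+---------
Desk     | Apparel 
Printer  | Apparel 
Keyboard | Kitchen 
Lamp     | Apparel 


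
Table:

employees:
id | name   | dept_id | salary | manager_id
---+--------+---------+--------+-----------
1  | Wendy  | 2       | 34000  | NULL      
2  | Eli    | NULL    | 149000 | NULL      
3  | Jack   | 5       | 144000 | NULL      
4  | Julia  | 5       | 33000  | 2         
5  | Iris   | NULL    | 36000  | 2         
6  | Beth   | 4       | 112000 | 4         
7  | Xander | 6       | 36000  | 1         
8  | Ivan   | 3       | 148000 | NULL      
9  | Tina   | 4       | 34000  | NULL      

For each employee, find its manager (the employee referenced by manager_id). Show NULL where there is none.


This is a self-join: employees is joined to a second copy of itself, matching each row's manager_id to another row's id. Use LEFT JOIN so rows with manager_id=NULL are kept.
  - employee 1 (Wendy): manager_id=NULL -> NULL
  - employee 2 (Eli): manager_id=NULL -> NULL
  - employee 3 (Jack): manager_id=NULL -> NULL
  - employee 4 (Julia): manager_id=2 -> Eli
  - employee 5 (Iris): manager_id=2 -> Eli
  - employee 6 (Beth): manager_id=4 -> Julia
  - employee 7 (Xander): manager_id=1 -> Wendy
  - employee 8 (Ivan): manager_id=NULL -> NULL
  - employee 9 (Tina): manager_id=NULL -> NULL

SQL:
SELECT a.name AS item, b.name AS manager
FROM employees a
LEFT JOIN employees b ON a.manager_id = b.id

Result:
item   | manager
-------+--------
Wendy  | NULL   
Eli    | NULL   
Jack   | NULL   
Julia  | Eli    
Iris   | Eli    
Beth   | Julia  
Xander | Wendy  
Ivan   | NULL   
Tina   | NULL   


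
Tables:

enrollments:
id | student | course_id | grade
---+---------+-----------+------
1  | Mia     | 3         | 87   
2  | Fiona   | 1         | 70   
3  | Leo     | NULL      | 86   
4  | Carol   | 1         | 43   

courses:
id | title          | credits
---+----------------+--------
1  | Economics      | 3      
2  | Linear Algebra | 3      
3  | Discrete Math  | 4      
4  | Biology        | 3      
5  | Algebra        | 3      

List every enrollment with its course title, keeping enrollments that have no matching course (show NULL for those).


LEFT JOIN keeps every row from enrollments (the left table); where course_id has no match in courses, the course columns become NULL. Walk through each enrollment:
  - enrollment 1 (Mia): course_id=3 -> matches Discrete Math
  - enrollment 2 (Fiona): course_id=1 -> matches Economics
  - enrollment 3 (Leo): course_id=NULL, no match -> kept with NULL
  - enrollment 4 (Carol): course_id=1 -> matches Economics
All 4 rows appear; 1 has NULL course.

SQL:
SELECT a.student, b.title AS course
FROM enrollments a
LEFT JOIN courses b ON a.course_id = b.id

Result:
student | course       
--------+--------------
Mia     | Discrete Math
Fiona   | Economics    
Leo     | NULL         
Carol   | Economics    


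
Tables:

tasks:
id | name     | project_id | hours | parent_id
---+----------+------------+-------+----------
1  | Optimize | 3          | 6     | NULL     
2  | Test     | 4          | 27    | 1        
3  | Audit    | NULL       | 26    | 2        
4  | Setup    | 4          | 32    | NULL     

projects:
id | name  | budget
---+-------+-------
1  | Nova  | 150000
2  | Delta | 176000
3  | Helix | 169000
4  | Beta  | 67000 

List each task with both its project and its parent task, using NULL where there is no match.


Two LEFT JOINs from the same base table tasks: one to projects via project_id, one to tasks itself via parent_id. Both are LEFT so every task is preserved.
Match against projects:
  - task 1 (Optimize): project_id=3 -> matches Helix
  - task 2 (Test): project_id=4 -> matches Beta
  - task 3 (Audit): project_id=NULL, no match -> kept with NULL
  - task 4 (Setup): project_id=4 -> matches Beta
Match against tasks (self):
  - task 1 (Optimize): parent_id=NULL -> NULL
  - task 2 (Test): parent_id=1 -> Optimize
  - task 3 (Audit): parent_id=2 -> Test
  - task 4 (Setup): parent_id=NULL -> NULL

SQL:
SELECT a.name, b.name AS project, c.name AS parent
FROM tasks a
LEFT JOIN projects b ON a.project_id = b.id
LEFT JOIN tasks c ON a.parent_id = c.id

Result:
name     | project | parent  
---------+---------+---------
Optimize | Helix   | NULL    
Test     | Beta    | Optimize
Audit    | NULL    | Test    
Setup    | Beta    | NULL    


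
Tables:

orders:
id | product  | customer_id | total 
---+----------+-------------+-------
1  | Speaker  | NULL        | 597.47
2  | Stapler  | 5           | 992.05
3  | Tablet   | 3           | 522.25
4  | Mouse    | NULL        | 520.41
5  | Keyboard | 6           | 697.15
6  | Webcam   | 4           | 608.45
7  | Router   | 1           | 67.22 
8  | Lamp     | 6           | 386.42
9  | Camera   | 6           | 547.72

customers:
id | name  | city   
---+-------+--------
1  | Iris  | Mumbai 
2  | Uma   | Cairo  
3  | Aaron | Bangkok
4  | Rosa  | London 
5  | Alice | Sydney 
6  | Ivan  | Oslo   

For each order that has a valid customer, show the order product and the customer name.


INNER JOIN keeps only orders rows whose customer_id matches an id in customers. Walk through each order:
  - order 1 (Speaker): customer_id=NULL, no match -> dropped
  - order 2 (Stapler): customer_id=5 -> matches Alice
  - order 3 (Tablet): customer_id=3 -> matches Aaron
  - order 4 (Mouse): customer_id=NULL, no match -> dropped
  - order 5 (Keyboard): customer_id=6 -> matches Ivan
  - order 6 (Webcam): customer_id=4 -> matches Rosa
  - order 7 (Router): customer_id=1 -> matches Iris
  - order 8 (Lamp): customer_id=6 -> matches Ivan
  - order 9 (Camera): customer_id=6 -> matches Ivan
So 2 of 9 rows are dropped.

SQL:
SELECT a.product, b.name AS customer
FROM orders a
INNER JOIN customers b ON a.customer_id = b.id

Result:
product  | customer
---------+---------
Stapler  | Alice   
Tablet   | Aaron   
Keyboard | Ivan    
Webcam   | Rosa    
Router   | Iris    
Lamp     | Ivan    
Camera   | Ivan    


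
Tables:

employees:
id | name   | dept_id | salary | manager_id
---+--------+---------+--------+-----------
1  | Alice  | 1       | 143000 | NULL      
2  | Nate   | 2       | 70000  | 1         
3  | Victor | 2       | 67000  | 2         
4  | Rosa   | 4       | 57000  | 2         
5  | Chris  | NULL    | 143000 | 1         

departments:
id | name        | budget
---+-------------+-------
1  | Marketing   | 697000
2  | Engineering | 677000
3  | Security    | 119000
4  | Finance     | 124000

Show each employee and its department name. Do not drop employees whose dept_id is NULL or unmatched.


LEFT JOIN keeps every row from employees (the left table); where dept_id has no match in departments, the department columns become NULL. Walk through each employee:
  - employee 1 (Alice): dept_id=1 -> matches Marketing
  - employee 2 (Nate): dept_id=2 -> matches Engineering
  - employee 3 (Victor): dept_id=2 -> matches Engineering
  - employee 4 (Rosa): dept_id=4 -> matches Finance
  - employee 5 (Chris): dept_id=NULL, no match -> kept with NULL
All 5 rows appear; 1 has NULL department.

SQL:
SELECT a.name, b.name AS department
FROM employees a
LEFT JOIN departments b ON a.dept_id = b.id

Result:
name   | department 
-------+------------
Alice  | Marketing  
Nate   | Engineering
Victor | Engineering
Rosa   | Finance    
Chris  | NULL       


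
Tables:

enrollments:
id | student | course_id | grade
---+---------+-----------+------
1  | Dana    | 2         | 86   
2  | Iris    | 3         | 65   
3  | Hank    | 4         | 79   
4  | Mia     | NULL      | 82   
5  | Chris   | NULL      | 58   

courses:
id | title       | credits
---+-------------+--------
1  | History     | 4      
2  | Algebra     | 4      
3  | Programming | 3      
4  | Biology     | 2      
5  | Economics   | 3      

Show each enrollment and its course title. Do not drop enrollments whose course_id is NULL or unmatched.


LEFT JOIN keeps every row from enrollments (the left table); where course_id has no match in courses, the course columns become NULL. Walk through each enrollment:
  - enrollment 1 (Dana): course_id=2 -> matches Algebra
  - enrollment 2 (Iris): course_id=3 -> matches Programming
  - enrollment 3 (Hank): course_id=4 -> matches Biology
  - enrollment 4 (Mia): course_id=NULL, no match -> kept with NULL
  - enrollment 5 (Chris): course_id=NULL, no match -> kept with NULL
All 5 rows appear; 2 have NULL course.

SQL:
SELECT a.student, b.title AS course
FROM enrollments a
LEFT JOIN courses b ON a.course_id = b.id

Result:
student | course     
--------+------------
Dana    | Algebra    
Iris    | Programming
Hank    | Biology    
Mia     | NULL       
Chris   | NULL       


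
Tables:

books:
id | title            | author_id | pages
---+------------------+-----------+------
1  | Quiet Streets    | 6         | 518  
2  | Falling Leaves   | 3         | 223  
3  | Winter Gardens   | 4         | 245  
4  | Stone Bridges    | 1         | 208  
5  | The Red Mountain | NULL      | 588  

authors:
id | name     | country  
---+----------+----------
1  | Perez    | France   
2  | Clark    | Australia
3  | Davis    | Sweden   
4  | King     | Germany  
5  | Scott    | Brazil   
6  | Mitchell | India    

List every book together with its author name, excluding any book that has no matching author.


INNER JOIN keeps only books rows whose author_id matches an id in authors. Walk through each book:
  - book 1 (Quiet Streets): author_id=6 -> matches Mitchell
  - book 2 (Falling Leaves): author_id=3 -> matches Davis
  - book 3 (Winter Gardens): author_id=4 -> matches King
  - book 4 (Stone Bridges): author_id=1 -> matches Perez
  - book 5 (The Red Mountain): author_id=NULL, no match -> dropped
So 1 of 5 rows is dropped.

SQL:
SELECT a.title, b.name AS author
FROM books a
INNER JOIN authors b ON a.author_id = b.id

Result:
title          | author  
---------------+---------
Quiet Streets  | Mitchell
Falling Leaves | Davis   
Winter Gardens | King    
Stone Bridges  | Perez   


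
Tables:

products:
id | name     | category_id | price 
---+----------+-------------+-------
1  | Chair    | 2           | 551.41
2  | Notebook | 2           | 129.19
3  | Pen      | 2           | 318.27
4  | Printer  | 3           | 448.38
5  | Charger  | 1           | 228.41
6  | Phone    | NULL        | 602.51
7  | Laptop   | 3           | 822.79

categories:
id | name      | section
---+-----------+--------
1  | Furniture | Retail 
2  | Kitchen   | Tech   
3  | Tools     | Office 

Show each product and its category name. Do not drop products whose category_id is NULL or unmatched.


LEFT JOIN keeps every row from products (the left table); where category_id has no match in categories, the category columns become NULL. Walk through each product:
  - product 1 (Chair): category_id=2 -> matches Kitchen
  - product 2 (Notebook): category_id=2 -> matches Kitchen
  - product 3 (Pen): category_id=2 -> matches Kitchen
  - product 4 (Printer): category_id=3 -> matches Tools
  - product 5 (Charger): category_id=1 -> matches Furniture
  - product 6 (Phone): category_id=NULL, no match -> kept with NULL
  - product 7 (Laptop): category_id=3 -> matches Tools
All 7 rows appear; 1 has NULL category.

SQL:
SELECT a.name, b.name AS category
FROM products a
LEFT JOIN categories b ON a.category_id = b.id

Result:
name     | category 
---------+----------
Chair    | Kitchen  
Notebook | Kitchen  
Pen      | Kitchen  
Printer  | Tools    
Charger  | Furniture
Phone    | NULL     
Laptop   | Tools    


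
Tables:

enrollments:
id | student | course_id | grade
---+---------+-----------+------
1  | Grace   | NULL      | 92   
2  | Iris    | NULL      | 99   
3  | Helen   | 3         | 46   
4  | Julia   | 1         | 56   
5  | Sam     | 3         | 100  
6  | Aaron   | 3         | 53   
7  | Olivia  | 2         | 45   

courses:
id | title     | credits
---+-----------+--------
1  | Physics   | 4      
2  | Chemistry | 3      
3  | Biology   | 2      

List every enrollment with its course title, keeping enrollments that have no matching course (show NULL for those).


LEFT JOIN keeps every row from enrollments (the left table); where course_id has no match in courses, the course columns become NULL. Walk through each enrollment:
  - enrollment 1 (Grace): course_id=NULL, no match -> kept with NULL
  - enrollment 2 (Iris): course_id=NULL, no match -> kept with NULL
  - enrollment 3 (Helen): course_id=3 -> matches Biology
  - enrollment 4 (Julia): course_id=1 -> matches Physics
  - enrollment 5 (Sam): course_id=3 -> matches Biology
  - enrollment 6 (Aaron): course_id=3 -> matches Biology
  - enrollment 7 (Olivia): course_id=2 -> matches Chemistry
All 7 rows appear; 2 have NULL course.

SQL:
SELECT a.student, b.title AS course
FROM enrollments a
LEFT JOIN courses b ON a.course_id = b.id

Result:
student | course   
--------+----------
Grace   | NULL     
Iris    | NULL     
Helen   | Biology  
Julia   | Physics  
Sam     | Biology  
Aaron   | Biology  
Olivia  | Chemistry


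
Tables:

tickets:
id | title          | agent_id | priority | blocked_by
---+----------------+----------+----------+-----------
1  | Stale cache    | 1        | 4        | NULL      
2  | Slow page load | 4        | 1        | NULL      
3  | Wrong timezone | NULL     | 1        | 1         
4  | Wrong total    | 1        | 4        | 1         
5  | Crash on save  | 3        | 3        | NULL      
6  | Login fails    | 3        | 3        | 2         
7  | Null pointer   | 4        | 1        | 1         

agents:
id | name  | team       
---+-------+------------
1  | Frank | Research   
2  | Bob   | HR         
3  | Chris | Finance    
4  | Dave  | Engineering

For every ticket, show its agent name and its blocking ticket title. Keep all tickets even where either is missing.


Two LEFT JOINs from the same base table tickets: one to agents via agent_id, one to tickets itself via blocked_by. Both are LEFT so every ticket is preserved.
Match against agents:
  - ticket 1 (Stale cache): agent_id=1 -> matches Frank
  - ticket 2 (Slow page load): agent_id=4 -> matches Dave
  - ticket 3 (Wrong timezone): agent_id=NULL, no match -> kept with NULL
  - ticket 4 (Wrong total): agent_id=1 -> matches Frank
  - ticket 5 (Crash on save): agent_id=3 -> matches Chris
  - ticket 6 (Login fails): agent_id=3 -> matches Chris
  - ticket 7 (Null pointer): agent_id=4 -> matches Dave
Match against tickets (self):
  - ticket 1 (Stale cache): blocked_by=NULL -> NULL
  - ticket 2 (Slow page load): blocked_by=NULL -> NULL
  - ticket 3 (Wrong timezone): blocked_by=1 -> Stale cache
  - ticket 4 (Wrong total): blocked_by=1 -> Stale cache
  - ticket 5 (Crash on save): blocked_by=NULL -> NULL
  - ticket 6 (Login fails): blocked_by=2 -> Slow page load
  - ticket 7 (Null pointer): blocked_by=1 -> Stale cache

SQL:
SELECT a.title, b.name AS agent, c.title AS blocked_by
FROM tickets a
LEFT JOIN agents b ON a.agent_id = b.id
LEFT JOIN tickets c ON a.blocked_by = c.id

Result:
title          | agent | blocked_by    
---------------+-------+---------------
Stale cache    | Frank | NULL          
Slow page load | Dave  | NULL          
Wrong timezone | NULL  | Stale cache   
Wrong total    | Frank | Stale cache   
Crash on save  | Chris | NULL          
Login fails    | Chris | Slow page load
Null pointer   | Dave  | Stale cache   


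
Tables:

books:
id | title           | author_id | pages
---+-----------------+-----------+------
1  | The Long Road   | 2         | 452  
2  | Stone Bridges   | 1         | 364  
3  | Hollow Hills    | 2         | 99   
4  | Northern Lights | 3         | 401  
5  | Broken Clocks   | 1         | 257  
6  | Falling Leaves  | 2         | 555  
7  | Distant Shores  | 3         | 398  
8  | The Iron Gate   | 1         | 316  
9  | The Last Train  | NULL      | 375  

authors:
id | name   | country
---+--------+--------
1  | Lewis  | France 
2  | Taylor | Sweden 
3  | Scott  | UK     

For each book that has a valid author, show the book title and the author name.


INNER JOIN keeps only books rows whose author_id matches an id in authors. Walk through each book:
  - book 1 (The Long Road): author_id=2 -> matches Taylor
  - book 2 (Stone Bridges): author_id=1 -> matches Lewis
  - book 3 (Hollow Hills): author_id=2 -> matches Taylor
  - book 4 (Northern Lights): author_id=3 -> matches Scott
  - book 5 (Broken Clocks): author_id=1 -> matches Lewis
  - book 6 (Falling Leaves): author_id=2 -> matches Taylor
  - book 7 (Distant Shores): author_id=3 -> matches Scott
  - book 8 (The Iron Gate): author_id=1 -> matches Lewis
  - book 9 (The Last Train): author_id=NULL, no match -> dropped
So 1 of 9 rows is dropped.

SQL:
SELECT a.title, b.name AS author
FROM books a
INNER JOIN authors b ON a.author_id = b.id

Result:
title           | author
----------------+-------
The Long Road   | Taylor
Stone Bridges   | Lewis 
Hollow Hills    | Taylor
Northern Lights | Scott 
Broken Clocks   | Lewis 
Falling Leaves  | Taylor
Distant Shores  | Scott 
The Iron Gate   | Lewis 


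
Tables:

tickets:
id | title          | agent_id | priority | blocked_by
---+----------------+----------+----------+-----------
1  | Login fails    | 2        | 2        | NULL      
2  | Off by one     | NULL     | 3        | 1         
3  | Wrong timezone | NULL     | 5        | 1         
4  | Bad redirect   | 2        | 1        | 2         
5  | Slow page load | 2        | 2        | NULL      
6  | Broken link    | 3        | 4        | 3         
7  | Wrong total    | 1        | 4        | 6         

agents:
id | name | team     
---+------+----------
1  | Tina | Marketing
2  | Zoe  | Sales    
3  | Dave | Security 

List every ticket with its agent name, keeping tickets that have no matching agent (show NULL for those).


LEFT JOIN keeps every row from tickets (the left table); where agent_id has no match in agents, the agent columns become NULL. Walk through each ticket:
  - ticket 1 (Login fails): agent_id=2 -> matches Zoe
  - ticket 2 (Off by one): agent_id=NULL, no match -> kept with NULL
  - ticket 3 (Wrong timezone): agent_id=NULL, no match -> kept with NULL
  - ticket 4 (Bad redirect): agent_id=2 -> matches Zoe
  - ticket 5 (Slow page load): agent_id=2 -> matches Zoe
  - ticket 6 (Broken link): agent_id=3 -> matches Dave
  - ticket 7 (Wrong total): agent_id=1 -> matches Tina
All 7 rows appear; 2 have NULL agent.

SQL:
SELECT a.title, b.name AS agent
FROM tickets a
LEFT JOIN agents b ON a.agent_id = b.id

Result:
title          | agent
---------------+------
Login fails    | Zoe  
Off by one     | NULL 
Wrong timezone | NULL 
Bad redirect   | Zoe  
Slow page load | Zoe  
Broken link    | Dave 
Wrong total    | Tina 


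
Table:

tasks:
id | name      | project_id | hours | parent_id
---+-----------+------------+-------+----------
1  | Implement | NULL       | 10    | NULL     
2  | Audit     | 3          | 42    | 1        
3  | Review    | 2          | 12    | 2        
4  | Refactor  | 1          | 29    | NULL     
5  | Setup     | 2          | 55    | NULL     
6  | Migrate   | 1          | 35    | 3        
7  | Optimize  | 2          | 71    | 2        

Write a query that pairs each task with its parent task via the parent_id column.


This is a self-join: tasks is joined to a second copy of itself, matching each row's parent_id to another row's id. Use LEFT JOIN so rows with parent_id=NULL are kept.
  - task 1 (Implement): parent_id=NULL -> NULL
  - task 2 (Audit): parent_id=1 -> Implement
  - task 3 (Review): parent_id=2 -> Audit
  - task 4 (Refactor): parent_id=NULL -> NULL
  - task 5 (Setup): parent_id=NULL -> NULL
  - task 6 (Migrate): parent_id=3 -> Review
  - task 7 (Optimize): parent_id=2 -> Audit

SQL:
SELECT a.name AS item, b.name AS parent
FROM tasks a
LEFT JOIN tasks b ON a.parent_id = b.id

Result:
item      | parent   
----------+----------
Implement | NULL     
Audit     | Implement
Review    | Audit    
Refactor  | NULL     
Setup     | NULL     
Migrate   | Review   
Optimize  | Audit    


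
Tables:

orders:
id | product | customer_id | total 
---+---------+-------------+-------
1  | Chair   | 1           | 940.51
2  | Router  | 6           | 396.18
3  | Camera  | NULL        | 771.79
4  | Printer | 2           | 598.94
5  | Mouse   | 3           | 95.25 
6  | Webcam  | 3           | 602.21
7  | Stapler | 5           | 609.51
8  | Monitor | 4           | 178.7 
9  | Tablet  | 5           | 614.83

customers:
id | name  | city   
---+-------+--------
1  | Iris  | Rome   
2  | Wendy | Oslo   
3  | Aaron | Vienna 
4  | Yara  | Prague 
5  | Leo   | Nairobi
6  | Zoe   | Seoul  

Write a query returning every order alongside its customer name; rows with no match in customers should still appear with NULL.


LEFT JOIN keeps every row from orders (the left table); where customer_id has no match in customers, the customer columns become NULL. Walk through each order:
  - order 1 (Chair): customer_id=1 -> matches Iris
  - order 2 (Router): customer_id=6 -> matches Zoe
  - order 3 (Camera): customer_id=NULL, no match -> kept with NULL
  - order 4 (Printer): customer_id=2 -> matches Wendy
  - order 5 (Mouse): customer_id=3 -> matches Aaron
  - order 6 (Webcam): customer_id=3 -> matches Aaron
  - order 7 (Stapler): customer_id=5 -> matches Leo
  - order 8 (Monitor): customer_id=4 -> matches Yara
  - order 9 (Tablet): customer_id=5 -> matches Leo
All 9 rows appear; 1 has NULL customer.

SQL:
SELECT a.product, b.name AS customer
FROM orders a
LEFT JOIN customers b ON a.customer_id = b.id

Result:
product | customer
--------+---------
Chair   | Iris    
Router  | Zoe     
Camera  | NULL    
Printer | Wendy   
Mouse   | Aaron   
Webcam  | Aaron   
Stapler | Leo     
Monitor | Yara    
Tablet  | Leo     


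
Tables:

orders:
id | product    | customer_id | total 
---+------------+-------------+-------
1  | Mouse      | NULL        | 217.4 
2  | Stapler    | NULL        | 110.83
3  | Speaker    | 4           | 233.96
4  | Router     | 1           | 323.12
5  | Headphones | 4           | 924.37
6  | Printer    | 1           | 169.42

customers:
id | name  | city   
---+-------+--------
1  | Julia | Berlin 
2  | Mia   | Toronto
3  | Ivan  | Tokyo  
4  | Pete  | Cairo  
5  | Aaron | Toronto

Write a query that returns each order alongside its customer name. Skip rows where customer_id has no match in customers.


INNER JOIN keeps only orders rows whose customer_id matches an id in customers. Walk through each order:
  - order 1 (Mouse): customer_id=NULL, no match -> dropped
  - order 2 (Stapler): customer_id=NULL, no match -> dropped
  - order 3 (Speaker): customer_id=4 -> matches Pete
  - order 4 (Router): customer_id=1 -> matches Julia
  - order 5 (Headphones): customer_id=4 -> matches Pete
  - order 6 (Printer): customer_id=1 -> matches Julia
So 2 of 6 rows are dropped.

SQL:
SELECT a.product, b.name AS customer
FROM orders a
INNER JOIN customers b ON a.customer_id = b.id

Result:
product    | customer
-----------+---------
Speaker    | Pete    
Router     | Julia   
Headphones | Pete    
Printer    | Julia   


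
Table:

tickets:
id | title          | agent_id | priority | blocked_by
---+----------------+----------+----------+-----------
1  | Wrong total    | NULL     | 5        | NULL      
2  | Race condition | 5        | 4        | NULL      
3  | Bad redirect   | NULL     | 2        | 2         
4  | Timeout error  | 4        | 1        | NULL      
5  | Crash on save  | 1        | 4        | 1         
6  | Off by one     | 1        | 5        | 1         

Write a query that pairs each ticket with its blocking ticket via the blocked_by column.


This is a self-join: tickets is joined to a second copy of itself, matching each row's blocked_by to another row's id. Use LEFT JOIN so rows with blocked_by=NULL are kept.
  - ticket 1 (Wrong total): blocked_by=NULL -> NULL
  - ticket 2 (Race condition): blocked_by=NULL -> NULL
  - ticket 3 (Bad redirect): blocked_by=2 -> Race condition
  - ticket 4 (Timeout error): blocked_by=NULL -> NULL
  - ticket 5 (Crash on save): blocked_by=1 -> Wrong total
  - ticket 6 (Off by one): blocked_by=1 -> Wrong total

SQL:
SELECT a.title AS item, b.title AS blocked_by
FROM tickets a
LEFT JOIN tickets b ON a.blocked_by = b.id

Result:
item           | blocked_by    
---------------+---------------
Wrong total    | NULL          
Race condition | NULL          
Bad redirect   | Race condition
Timeout error  | NULL          
Crash on save  | Wrong total   
Off by one     | Wrong total   


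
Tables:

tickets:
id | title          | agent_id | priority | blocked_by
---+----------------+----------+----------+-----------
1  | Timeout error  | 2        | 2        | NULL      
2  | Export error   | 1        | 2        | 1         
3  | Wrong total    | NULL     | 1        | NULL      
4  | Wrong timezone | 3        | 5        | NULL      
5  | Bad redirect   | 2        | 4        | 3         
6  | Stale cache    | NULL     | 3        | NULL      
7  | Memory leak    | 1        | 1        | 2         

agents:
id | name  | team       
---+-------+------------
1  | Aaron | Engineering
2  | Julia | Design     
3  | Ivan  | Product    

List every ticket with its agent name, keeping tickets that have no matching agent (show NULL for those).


LEFT JOIN keeps every row from tickets (the left table); where agent_id has no match in agents, the agent columns become NULL. Walk through each ticket:
  - ticket 1 (Timeout error): agent_id=2 -> matches Julia
  - ticket 2 (Export error): agent_id=1 -> matches Aaron
  - ticket 3 (Wrong total): agent_id=NULL, no match -> kept with NULL
  - ticket 4 (Wrong timezone): agent_id=3 -> matches Ivan
  - ticket 5 (Bad redirect): agent_id=2 -> matches Julia
  - ticket 6 (Stale cache): agent_id=NULL, no match -> kept with NULL
  - ticket 7 (Memory leak): agent_id=1 -> matches Aaron
All 7 rows appear; 2 have NULL agent.

SQL:
SELECT a.title, b.name AS agent
FROM tickets a
LEFT JOIN agents b ON a.agent_id = b.id

Result:
title          | agent
---------------+------
Timeout error  | Julia
Export error   | Aaron
Wrong total    | NULL 
Wrong timezone | Ivan 
Bad redirect   | Julia
Stale cache    | NULL 
Memory leak    | Aaron


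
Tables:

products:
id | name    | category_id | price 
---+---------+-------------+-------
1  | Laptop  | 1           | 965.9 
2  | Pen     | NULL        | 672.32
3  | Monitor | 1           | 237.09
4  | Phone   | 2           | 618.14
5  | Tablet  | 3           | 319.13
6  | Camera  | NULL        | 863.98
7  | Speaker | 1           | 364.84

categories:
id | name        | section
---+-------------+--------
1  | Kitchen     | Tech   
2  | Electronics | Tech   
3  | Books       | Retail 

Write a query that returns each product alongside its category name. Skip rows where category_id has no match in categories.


INNER JOIN keeps only products rows whose category_id matches an id in categories. Walk through each product:
  - product 1 (Laptop): category_id=1 -> matches Kitchen
  - product 2 (Pen): category_id=NULL, no match -> dropped
  - product 3 (Monitor): category_id=1 -> matches Kitchen
  - product 4 (Phone): category_id=2 -> matches Electronics
  - product 5 (Tablet): category_id=3 -> matches Books
  - product 6 (Camera): category_id=NULL, no match -> dropped
  - product 7 (Speaker): category_id=1 -> matches Kitchen
So 2 of 7 rows are dropped.

SQL:
SELECT a.name, b.name AS category
FROM products a
INNER JOIN categories b ON a.category_id = b.id

Result:
name    | category   
--------+------------
Laptop  | Kitchen    
Monitor | Kitchen    
Phone   | Electronics
Tablet  | Books      
Speaker | Kitchen    


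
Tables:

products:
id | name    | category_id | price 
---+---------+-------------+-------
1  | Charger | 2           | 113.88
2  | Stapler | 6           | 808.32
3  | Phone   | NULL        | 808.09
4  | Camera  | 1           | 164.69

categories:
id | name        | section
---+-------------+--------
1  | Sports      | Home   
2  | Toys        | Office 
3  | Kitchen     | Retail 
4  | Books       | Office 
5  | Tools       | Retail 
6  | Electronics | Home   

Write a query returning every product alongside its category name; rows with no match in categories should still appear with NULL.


LEFT JOIN keeps every row from products (the left table); where category_id has no match in categories, the category columns become NULL. Walk through each product:
  - product 1 (Charger): category_id=2 -> matches Toys
  - product 2 (Stapler): category_id=6 -> matches Electronics
  - product 3 (Phone): category_id=NULL, no match -> kept with NULL
  - product 4 (Camera): category_id=1 -> matches Sports
All 4 rows appear; 1 has NULL category.

SQL:
SELECT a.name, b.name AS category
FROM products a
LEFT JOIN categories b ON a.category_id = b.id

Result:
name    | category   
--------+------------
Charger | Toys       
Stapler | Electronics
Phone   | NULL       
Camera  | Sports     
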